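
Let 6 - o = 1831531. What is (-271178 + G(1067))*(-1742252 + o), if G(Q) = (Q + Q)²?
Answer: -15305693512506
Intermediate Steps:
o = -1831525 (o = 6 - 1*1831531 = 6 - 1831531 = -1831525)
G(Q) = 4*Q² (G(Q) = (2*Q)² = 4*Q²)
(-271178 + G(1067))*(-1742252 + o) = (-271178 + 4*1067²)*(-1742252 - 1831525) = (-271178 + 4*1138489)*(-3573777) = (-271178 + 4553956)*(-3573777) = 4282778*(-3573777) = -15305693512506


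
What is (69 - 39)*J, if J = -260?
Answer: -7800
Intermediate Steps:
(69 - 39)*J = (69 - 39)*(-260) = 30*(-260) = -7800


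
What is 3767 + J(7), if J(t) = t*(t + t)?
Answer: 3865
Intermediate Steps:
J(t) = 2*t² (J(t) = t*(2*t) = 2*t²)
3767 + J(7) = 3767 + 2*7² = 3767 + 2*49 = 3767 + 98 = 3865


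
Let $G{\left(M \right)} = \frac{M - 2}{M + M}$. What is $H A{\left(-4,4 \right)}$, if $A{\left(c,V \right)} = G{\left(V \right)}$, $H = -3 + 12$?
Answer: $\frac{9}{4} \approx 2.25$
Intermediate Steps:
$H = 9$
$G{\left(M \right)} = \frac{-2 + M}{2 M}$
$A{\left(c,V \right)} = \frac{-2 + V}{2 V}$
$H A{\left(-4,4 \right)} = 9 \frac{-2 + 4}{2 \cdot 4} = 9 \cdot \frac{1}{2} \cdot \frac{1}{4} \cdot 2 = 9 \cdot \frac{1}{4} = \frac{9}{4}$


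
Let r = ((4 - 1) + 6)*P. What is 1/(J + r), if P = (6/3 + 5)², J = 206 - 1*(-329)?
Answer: 1/976 ≈ 0.0010246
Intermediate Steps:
J = 535 (J = 206 + 329 = 535)
P = 49 (P = (6*(⅓) + 5)² = (2 + 5)² = 7² = 49)
r = 441 (r = ((4 - 1) + 6)*49 = (3 + 6)*49 = 9*49 = 441)
1/(J + r) = 1/(535 + 441) = 1/976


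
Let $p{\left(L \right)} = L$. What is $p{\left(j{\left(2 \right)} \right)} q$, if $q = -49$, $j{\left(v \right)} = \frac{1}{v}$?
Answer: $- \frac{49}{2} \approx -24.5$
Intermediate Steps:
$p{\left(j{\left(2 \right)} \right)} q = \frac{1}{2} \left(-49\right) = - \frac{49}{2}$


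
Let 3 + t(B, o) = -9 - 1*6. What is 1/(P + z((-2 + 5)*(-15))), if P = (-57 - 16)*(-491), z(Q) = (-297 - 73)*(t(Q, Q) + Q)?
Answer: 1/59153 ≈ 1.6905e-5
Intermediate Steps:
t(B, o) = -18 (t(B, o) = -3 + (-9 - 1*6) = -3 + (-9 - 6) = -3 - 15 = -18)
z(Q) = 6660 - 370*Q (z(Q) = (-297 - 73)*(-18 + Q) = -370*(-18 + Q) = 6660 - 370*Q)
P = 35843 (P = -73*(-491) = 35843)
1/(P + z((-2 + 5)*(-15))) = 1/(35843 + (6660 - 370*(-2 + 5)*(-15))) = 1/(35843 + (6660 - 1110*(-15))) = 1/(35843 + (6660 - 370*(-45))) = 1/(35843 + (6660 + 16650)) = 1/(35843 + 23310) = 1/59153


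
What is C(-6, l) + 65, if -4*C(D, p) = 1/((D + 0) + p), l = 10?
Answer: 1039/16 ≈ 64.938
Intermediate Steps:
C(D, p) = -1/(4*(D + p)) (C(D, p) = -1/(4*((D + 0) + p)) = -1/(4*(D + p)))
C(-6, l) + 65 = -1/(4*(-6) + 4*10) + 65 = -1/(-24 + 40) + 65 = -1/16 + 65 = 1039/16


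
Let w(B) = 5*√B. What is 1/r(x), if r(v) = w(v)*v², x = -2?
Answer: -I*√2/40 ≈ -0.035355*I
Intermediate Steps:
r(v) = 5*v^(5/2) (r(v) = (5*√v)*v² = 5*v^(5/2))
1/r(x) = 1/(5*(-2)^(5/2)) = 1/(5*(4*I*√2)) = 1/(20*I*√2) = -I*√2/40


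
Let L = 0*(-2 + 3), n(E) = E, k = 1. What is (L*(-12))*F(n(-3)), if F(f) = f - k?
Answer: 0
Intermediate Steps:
F(f) = -1 + f (F(f) = f - 1*1 = f - 1 = -1 + f)
L = 0 (L = 0*1 = 0)
(L*(-12))*F(n(-3)) = (0*(-12))*(-1 - 3) = 0*(-4) = 0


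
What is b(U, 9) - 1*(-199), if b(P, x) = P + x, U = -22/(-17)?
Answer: 3558/17 ≈ 209.29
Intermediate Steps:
U = 22/17 (U = -22*(-1/17) = 22/17 ≈ 1.2941)
b(U, 9) - 1*(-199) = (22/17 + 9) - 1*(-199) = 175/17 + 199 = 3558/17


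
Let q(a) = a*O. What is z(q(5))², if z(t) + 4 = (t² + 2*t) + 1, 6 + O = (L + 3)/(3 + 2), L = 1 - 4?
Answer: 700569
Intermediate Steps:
L = -3
O = -6 (O = -6 + (-3 + 3)/(3 + 2) = -6 + 0/5 = -6 + 0*(⅕) = -6 + 0 = -6)
q(a) = -6*a (q(a) = a*(-6) = -6*a)
z(t) = -3 + t² + 2*t (z(t) = -4 + ((t² + 2*t) + 1) = -4 + (1 + t² + 2*t) = -3 + t² + 2*t)
z(q(5))² = (-3 + (-6*5)² + 2*(-6*5))² = (-3 + (-30)² + 2*(-30))² = (-3 + 900 - 60)² = 837² = 700569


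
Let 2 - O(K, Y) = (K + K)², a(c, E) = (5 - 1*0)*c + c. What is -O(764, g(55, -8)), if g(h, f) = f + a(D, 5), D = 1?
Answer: 2334782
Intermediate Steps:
a(c, E) = 6*c (a(c, E) = (5 + 0)*c + c = 5*c + c = 6*c)
g(h, f) = 6 + f (g(h, f) = f + 6*1 = f + 6 = 6 + f)
O(K, Y) = 2 - 4*K² (O(K, Y) = 2 - (K + K)² = 2 - (2*K)² = 2 - 4*K²)
-O(764, g(55, -8)) = -(2 - 4*764²) = -(2 - 4*583696) = -(2 - 2334784) = -1*(-2334782) = 2334782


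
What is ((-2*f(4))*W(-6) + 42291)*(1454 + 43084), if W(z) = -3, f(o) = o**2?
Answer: 1887832206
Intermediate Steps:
((-2*f(4))*W(-6) + 42291)*(1454 + 43084) = (-2*4**2*(-3) + 42291)*(1454 + 43084) = (-2*16*(-3) + 42291)*44538 = (-32*(-3) + 42291)*44538 = (96 + 42291)*44538 = 42387*44538 = 1887832206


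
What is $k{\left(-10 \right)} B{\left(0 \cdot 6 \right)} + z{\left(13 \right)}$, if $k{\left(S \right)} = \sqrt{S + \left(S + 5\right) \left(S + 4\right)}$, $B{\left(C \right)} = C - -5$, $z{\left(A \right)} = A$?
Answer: $13 + 10 \sqrt{5} \approx 35.361$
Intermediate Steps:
$B{\left(C \right)} = 5 + C$ ($B{\left(C \right)} = C + 5 = 5 + C$)
$k{\left(S \right)} = \sqrt{S + \left(4 + S\right) \left(5 + S\right)}$ ($k{\left(S \right)} = \sqrt{S + \left(5 + S\right) \left(4 + S\right)} = \sqrt{S + \left(4 + S\right) \left(5 + S\right)}$)
$k{\left(-10 \right)} B{\left(0 \cdot 6 \right)} + z{\left(13 \right)} = \sqrt{20 + \left(-10\right)^{2} + 10 \left(-10\right)} \left(5 + 0 \cdot 6\right) + 13 = \sqrt{20 + 100 - 100} \left(5 + 0\right) + 13 = \sqrt{20} \cdot 5 + 13 = 2 \sqrt{5} \cdot 5 + 13 = 10 \sqrt{5} + 13 = 13 + 10 \sqrt{5}$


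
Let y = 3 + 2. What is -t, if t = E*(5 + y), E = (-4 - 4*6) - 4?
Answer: 320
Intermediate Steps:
y = 5
E = -32 (E = (-4 - 24) - 4 = -28 - 4 = -32)
t = -320 (t = -32*(5 + 5) = -32*10 = -320)
-t = -1*(-320) = 320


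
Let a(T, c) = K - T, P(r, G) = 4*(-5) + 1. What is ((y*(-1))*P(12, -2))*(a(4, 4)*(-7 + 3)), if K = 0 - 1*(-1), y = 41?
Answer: 9348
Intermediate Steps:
K = 1 (K = 0 + 1 = 1)
P(r, G) = -19 (P(r, G) = -20 + 1 = -19)
a(T, c) = 1 - T
((y*(-1))*P(12, -2))*(a(4, 4)*(-7 + 3)) = ((41*(-1))*(-19))*((1 - 1*4)*(-7 + 3)) = (-41*(-19))*((1 - 4)*(-4)) = 779*(-3*(-4)) = 779*12 = 9348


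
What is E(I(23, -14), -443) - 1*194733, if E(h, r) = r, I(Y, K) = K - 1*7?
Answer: -195176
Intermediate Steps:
I(Y, K) = -7 + K (I(Y, K) = K - 7 = -7 + K)
E(I(23, -14), -443) - 1*194733 = -443 - 1*194733 = -443 - 194733 = -195176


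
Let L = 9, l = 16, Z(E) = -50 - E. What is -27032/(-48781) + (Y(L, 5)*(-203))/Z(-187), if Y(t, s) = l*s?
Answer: -788500056/6682997 ≈ -117.99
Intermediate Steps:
Y(t, s) = 16*s
-27032/(-48781) + (Y(L, 5)*(-203))/Z(-187) = -27032/(-48781) + ((16*5)*(-203))/(-50 - 1*(-187)) = -27032*(-1/48781) + (80*(-203))/(-50 + 187) = 27032/48781 - 16240/137 = -788500056/6682997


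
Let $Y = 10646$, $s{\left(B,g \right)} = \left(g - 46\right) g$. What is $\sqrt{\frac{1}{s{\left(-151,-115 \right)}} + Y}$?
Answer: $\frac{\sqrt{6898874185}}{805} \approx 103.18$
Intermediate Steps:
$s{\left(B,g \right)} = g \left(-46 + g\right)$ ($s{\left(B,g \right)} = \left(g - 46\right) g = \left(-46 + g\right) g = g \left(-46 + g\right)$)
$\sqrt{\frac{1}{s{\left(-151,-115 \right)}} + Y} = \sqrt{\frac{1}{\left(-115\right) \left(-46 - 115\right)} + 10646} = \sqrt{\frac{1}{\left(-115\right) \left(-161\right)} + 10646} = \sqrt{\frac{1}{18515} + 10646} = \sqrt{\frac{197110691}{18515}} = \frac{\sqrt{6898874185}}{805}$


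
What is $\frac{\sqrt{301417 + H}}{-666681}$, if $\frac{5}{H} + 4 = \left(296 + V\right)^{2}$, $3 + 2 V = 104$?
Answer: $- \frac{\sqrt{69513914127792173}}{320162216673} \approx -0.0008235$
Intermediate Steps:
$V = \frac{101}{2}$ ($V = - \frac{3}{2} + \frac{1}{2} \cdot 104 = - \frac{3}{2} + 52 = \frac{101}{2} \approx 50.5$)
$H = \frac{20}{480233}$ ($H = \frac{5}{-4 + \left(296 + \frac{101}{2}\right)^{2}} = \frac{5}{-4 + \left(\frac{693}{2}\right)^{2}} = \frac{5}{-4 + \frac{480249}{4}} = \frac{5}{\frac{480233}{4}} = 5 \cdot \frac{4}{480233} = \frac{20}{480233} \approx 4.1646 \cdot 10^{-5}$)
$\frac{\sqrt{301417 + H}}{-666681} = \frac{\sqrt{301417 + \frac{20}{480233}}}{-666681} = \sqrt{\frac{144750390181}{480233}} \left(- \frac{1}{666681}\right) = \frac{\sqrt{69513914127792173}}{480233} \left(- \frac{1}{666681}\right) = - \frac{\sqrt{69513914127792173}}{320162216673}$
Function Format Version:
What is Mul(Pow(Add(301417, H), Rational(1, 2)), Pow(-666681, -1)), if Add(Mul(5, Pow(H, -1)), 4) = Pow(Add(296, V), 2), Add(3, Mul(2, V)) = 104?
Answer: Mul(Rational(-1, 320162216673), Pow(69513914127792173, Rational(1, 2))) ≈ -0.00082350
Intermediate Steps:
V = Rational(101, 2) (V = Add(Rational(-3, 2), Mul(Rational(1, 2), 104)) = Add(Rational(-3, 2), 52) = Rational(101, 2) ≈ 50.500)
H = Rational(20, 480233) (H = Mul(5, Pow(Add(-4, Pow(Add(296, Rational(101, 2)), 2)), -1)) = Mul(5, Pow(Add(-4, Pow(Rational(693, 2), 2)), -1)) = Mul(5, Pow(Add(-4, Rational(480249, 4)), -1)) = Mul(5, Pow(Rational(480233, 4), -1)) = Mul(5, Rational(4, 480233)) = Rational(20, 480233) ≈ 4.1646e-5)
Mul(Pow(Add(301417, H), Rational(1, 2)), Pow(-666681, -1)) = Mul(Pow(Add(301417, Rational(20, 480233)), Rational(1, 2)), Pow(-666681, -1)) = Mul(Pow(Rational(144750390181, 480233), Rational(1, 2)), Rational(-1, 666681)) = Mul(Mul(Rational(1, 480233), Pow(69513914127792173, Rational(1, 2))), Rational(-1, 666681)) = Mul(Rational(-1, 320162216673), Pow(69513914127792173, Rational(1, 2)))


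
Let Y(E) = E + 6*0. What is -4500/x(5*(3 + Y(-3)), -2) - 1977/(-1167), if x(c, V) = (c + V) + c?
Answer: 875909/389 ≈ 2251.7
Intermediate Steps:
Y(E) = E (Y(E) = E + 0 = E)
x(c, V) = V + 2*c (x(c, V) = (V + c) + c = V + 2*c)
-4500/x(5*(3 + Y(-3)), -2) - 1977/(-1167) = -4500/(-2 + 2*(5*(3 - 3))) - 1977/(-1167) = -4500/(-2 + 2*(5*0)) - 1977*(-1/1167) = -4500/(-2 + 2*0) + 659/389 = -4500/(-2 + 0) + 659/389 = -4500/(-2) + 659/389 = -4500*(-½) + 659/389 = 2250 + 659/389 = 875909/389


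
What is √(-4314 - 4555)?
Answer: 7*I*√181 ≈ 94.175*I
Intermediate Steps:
√(-4314 - 4555) = √(-8869) = 7*I*√181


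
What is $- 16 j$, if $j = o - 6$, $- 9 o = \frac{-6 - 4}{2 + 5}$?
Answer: $\frac{5888}{63} \approx 93.46$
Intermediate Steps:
$o = \frac{10}{63}$ ($o = - \frac{\left(-6 - 4\right) \frac{1}{2 + 5}}{9} = - \frac{\left(-10\right) \frac{1}{7}}{9} = \left(- \frac{1}{9}\right) \left(- \frac{10}{7}\right) = \frac{10}{63} \approx 0.15873$)
$j = - \frac{368}{63}$ ($j = \frac{10}{63} - 6 = - \frac{368}{63} \approx -5.8413$)
$- 16 j = \left(-16\right) \left(- \frac{368}{63}\right) = \frac{5888}{63}$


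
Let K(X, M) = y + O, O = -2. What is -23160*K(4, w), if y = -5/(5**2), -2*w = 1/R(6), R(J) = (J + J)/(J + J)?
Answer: 50952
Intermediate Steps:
R(J) = 1 (R(J) = (2*J)/((2*J)) = (2*J)*(1/(2*J)) = 1)
w = -1/2 (w = -1/2/1 = -1/2*1 = -1/2 ≈ -0.50000)
y = -1/5 (y = -5/25 = -5*1/25 = -1/5 ≈ -0.20000)
K(X, M) = -11/5 (K(X, M) = -1/5 - 2 = -11/5)
-23160*K(4, w) = -23160*(-11/5) = 50952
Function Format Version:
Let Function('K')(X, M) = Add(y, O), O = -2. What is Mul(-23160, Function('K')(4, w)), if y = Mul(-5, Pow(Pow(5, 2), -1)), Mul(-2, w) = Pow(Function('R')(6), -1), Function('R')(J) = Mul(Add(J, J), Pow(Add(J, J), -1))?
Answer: 50952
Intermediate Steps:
Function('R')(J) = 1 (Function('R')(J) = Mul(Mul(2, J), Pow(Mul(2, J), -1)) = Mul(Mul(2, J), Mul(Rational(1, 2), Pow(J, -1))) = 1)
w = Rational(-1, 2) (w = Mul(Rational(-1, 2), Pow(1, -1)) = Mul(Rational(-1, 2), 1) = Rational(-1, 2) ≈ -0.50000)
y = Rational(-1, 5) (y = Mul(-5, Pow(25, -1)) = Mul(-5, Rational(1, 25)) = Rational(-1, 5) ≈ -0.20000)
Function('K')(X, M) = Rational(-11, 5) (Function('K')(X, M) = Add(Rational(-1, 5), -2) = Rational(-11, 5))
Mul(-23160, Function('K')(4, w)) = Mul(-23160, Rational(-11, 5)) = 50952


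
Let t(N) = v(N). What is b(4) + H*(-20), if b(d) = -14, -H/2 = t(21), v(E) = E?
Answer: 826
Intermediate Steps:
t(N) = N
H = -42 (H = -2*21 = -42)
b(4) + H*(-20) = -14 - 42*(-20) = -14 + 840 = 826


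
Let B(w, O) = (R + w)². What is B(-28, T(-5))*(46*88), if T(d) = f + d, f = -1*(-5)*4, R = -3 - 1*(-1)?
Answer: 3643200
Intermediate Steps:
R = -2 (R = -3 + 1 = -2)
f = 20 (f = 5*4 = 20)
T(d) = 20 + d
B(w, O) = (-2 + w)²
B(-28, T(-5))*(46*88) = (-2 - 28)²*(46*88) = (-30)²*4048 = 900*4048 = 3643200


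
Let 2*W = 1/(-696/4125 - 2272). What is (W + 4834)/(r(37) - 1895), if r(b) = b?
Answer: -30205073601/11609646112 ≈ -2.6017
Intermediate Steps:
W = -1375/6248464 (W = 1/(2*(-696/4125 - 2272)) = 1/(2*(-696*1/4125 - 2272)) = 1/(2*(-232/1375 - 2272)) = 1/(2*(-3124232/1375)) = (½)*(-1375/3124232) = -1375/6248464 ≈ -0.00022005)
(W + 4834)/(r(37) - 1895) = (-1375/6248464 + 4834)/(37 - 1895) = (30205073601/6248464)/(-1858) = (30205073601/6248464)*(-1/1858) = -30205073601/11609646112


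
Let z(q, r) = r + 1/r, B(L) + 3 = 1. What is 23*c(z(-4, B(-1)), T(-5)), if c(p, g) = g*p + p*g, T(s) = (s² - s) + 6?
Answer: -4140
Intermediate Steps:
B(L) = -2 (B(L) = -3 + 1 = -2)
T(s) = 6 + s² - s
c(p, g) = 2*g*p (c(p, g) = g*p + g*p = 2*g*p)
23*c(z(-4, B(-1)), T(-5)) = 23*(2*(6 + (-5)² - 1*(-5))*(-2 + 1/(-2))) = 23*(2*(6 + 25 + 5)*(-2 - ½)) = 23*(2*36*(-5/2)) = 23*(-180) = -4140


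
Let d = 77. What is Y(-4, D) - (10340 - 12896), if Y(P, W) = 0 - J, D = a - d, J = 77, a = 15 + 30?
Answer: 2479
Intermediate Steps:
a = 45
D = -32 (D = 45 - 1*77 = 45 - 77 = -32)
Y(P, W) = -77 (Y(P, W) = 0 - 1*77 = 0 - 77 = -77)
Y(-4, D) - (10340 - 12896) = -77 - (10340 - 12896) = -77 - 1*(-2556) = -77 + 2556 = 2479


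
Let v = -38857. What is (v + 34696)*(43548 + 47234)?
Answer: -377743902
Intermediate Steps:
(v + 34696)*(43548 + 47234) = (-38857 + 34696)*(43548 + 47234) = -4161*90782 = -377743902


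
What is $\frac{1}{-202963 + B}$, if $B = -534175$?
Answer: $- \frac{1}{737138} \approx -1.3566 \cdot 10^{-6}$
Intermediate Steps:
$\frac{1}{-202963 + B} = \frac{1}{-202963 - 534175} = \frac{1}{-737138} = - \frac{1}{737138}$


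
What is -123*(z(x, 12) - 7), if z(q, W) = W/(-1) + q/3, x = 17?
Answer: 1640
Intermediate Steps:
z(q, W) = -W + q/3 (z(q, W) = W*(-1) + q*(1/3) = -W + q/3)
-123*(z(x, 12) - 7) = -123*((-1*12 + (1/3)*17) - 7) = -123*((-12 + 17/3) - 7) = -123*(-19/3 - 7) = -123*(-40/3) = 1640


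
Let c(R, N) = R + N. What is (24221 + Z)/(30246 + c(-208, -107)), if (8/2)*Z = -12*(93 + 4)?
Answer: 23930/29931 ≈ 0.79951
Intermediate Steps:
c(R, N) = N + R
Z = -291 (Z = (-12*(93 + 4))/4 = (-12*97)/4 = (¼)*(-1164) = -291)
(24221 + Z)/(30246 + c(-208, -107)) = (24221 - 291)/(30246 + (-107 - 208)) = 23930/(30246 - 315) = 23930/29931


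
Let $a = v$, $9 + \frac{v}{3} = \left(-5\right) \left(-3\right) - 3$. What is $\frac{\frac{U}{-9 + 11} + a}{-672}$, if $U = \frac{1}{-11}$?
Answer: $- \frac{197}{14784} \approx -0.013325$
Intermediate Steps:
$U = - \frac{1}{11} \approx -0.090909$
$v = 9$ ($v = -27 + 3 \left(\left(-5\right) \left(-3\right) - 3\right) = -27 + 3 \left(15 - 3\right) = -27 + 3 \cdot 12 = -27 + 36 = 9$)
$a = 9$
$\frac{\frac{U}{-9 + 11} + a}{-672} = \frac{\frac{1}{-9 + 11} \left(- \frac{1}{11}\right) + 9}{-672} = \left(\frac{1}{2} \left(- \frac{1}{11}\right) + 9\right) \left(- \frac{1}{672}\right) = \left(- \frac{1}{22} + 9\right) \left(- \frac{1}{672}\right) = \frac{197}{22} \left(- \frac{1}{672}\right) = - \frac{197}{14784}$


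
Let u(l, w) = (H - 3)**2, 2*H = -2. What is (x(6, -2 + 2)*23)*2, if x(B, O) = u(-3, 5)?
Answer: 736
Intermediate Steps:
H = -1 (H = (1/2)*(-2) = -1)
u(l, w) = 16 (u(l, w) = (-1 - 3)**2 = (-4)**2 = 16)
x(B, O) = 16
(x(6, -2 + 2)*23)*2 = (16*23)*2 = 368*2 = 736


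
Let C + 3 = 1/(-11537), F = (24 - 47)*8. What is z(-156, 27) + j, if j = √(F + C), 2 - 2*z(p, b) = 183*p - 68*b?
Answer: 15193 + 2*I*√6222538635/11537 ≈ 15193.0 + 13.675*I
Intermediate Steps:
z(p, b) = 1 + 34*b - 183*p/2 (z(p, b) = 1 - (183*p - 68*b)/2 = 1 - (-68*b + 183*p)/2 = 1 + (34*b - 183*p/2) = 1 + 34*b - 183*p/2)
F = -184 (F = -23*8 = -184)
C = -34612/11537 (C = -3 + 1/(-11537) = -3 - 1/11537 = -34612/11537 ≈ -3.0001)
j = 2*I*√6222538635/11537 (j = √(-184 - 34612/11537) = √(-2157420/11537) = 2*I*√6222538635/11537 ≈ 13.675*I)
z(-156, 27) + j = (1 + 34*27 - 183/2*(-156)) + 2*I*√6222538635/11537 = (1 + 918 + 14274) + 2*I*√6222538635/11537 = 15193 + 2*I*√6222538635/11537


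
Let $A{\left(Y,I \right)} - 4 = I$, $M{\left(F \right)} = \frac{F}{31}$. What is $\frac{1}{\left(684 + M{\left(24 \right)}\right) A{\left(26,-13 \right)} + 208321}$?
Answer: $\frac{31}{6266899} \approx 4.9466 \cdot 10^{-6}$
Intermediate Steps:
$M{\left(F \right)} = \frac{F}{31}$ ($M{\left(F \right)} = F \frac{1}{31} = \frac{F}{31}$)
$A{\left(Y,I \right)} = 4 + I$
$\frac{1}{\left(684 + M{\left(24 \right)}\right) A{\left(26,-13 \right)} + 208321} = \frac{1}{\left(684 + \frac{1}{31} \cdot 24\right) \left(4 - 13\right) + 208321} = \frac{1}{\left(684 + \frac{24}{31}\right) \left(-9\right) + 208321} = \frac{1}{\frac{21228}{31} \left(-9\right) + 208321} = \frac{1}{- \frac{191052}{31} + 208321} = \frac{1}{\frac{6266899}{31}} = \frac{31}{6266899}$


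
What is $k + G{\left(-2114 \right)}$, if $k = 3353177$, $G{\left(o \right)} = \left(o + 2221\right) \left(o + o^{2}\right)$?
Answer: $481309551$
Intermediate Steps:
$G{\left(o \right)} = \left(2221 + o\right) \left(o + o^{2}\right)$
$k + G{\left(-2114 \right)} = 3353177 - 2114 \left(2221 + \left(-2114\right)^{2} + 2222 \left(-2114\right)\right) = 3353177 - 2114 \left(2221 + 4468996 - 4697308\right) = 3353177 - -477956374 = 3353177 + 477956374 = 481309551$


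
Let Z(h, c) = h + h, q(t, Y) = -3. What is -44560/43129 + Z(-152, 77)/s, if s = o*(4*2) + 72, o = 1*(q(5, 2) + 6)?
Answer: -1086811/258774 ≈ -4.1998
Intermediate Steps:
Z(h, c) = 2*h
o = 3 (o = 1*(-3 + 6) = 1*3 = 3)
s = 96 (s = 3*(4*2) + 72 = 3*8 + 72 = 24 + 72 = 96)
-44560/43129 + Z(-152, 77)/s = -44560/43129 + (2*(-152))/96 = -44560*1/43129 - 304*1/96 = -44560/43129 - 19/6 = -1086811/258774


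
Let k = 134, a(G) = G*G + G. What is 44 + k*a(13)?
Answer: 24432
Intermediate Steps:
a(G) = G + G**2 (a(G) = G**2 + G = G + G**2)
44 + k*a(13) = 44 + 134*(13*(1 + 13)) = 44 + 134*(13*14) = 44 + 134*182 = 44 + 24388 = 24432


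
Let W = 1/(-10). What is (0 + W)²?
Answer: 1/100 ≈ 0.010000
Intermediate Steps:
W = -⅒ ≈ -0.10000
(0 + W)² = (0 - ⅒)² = (-⅒)² = 1/100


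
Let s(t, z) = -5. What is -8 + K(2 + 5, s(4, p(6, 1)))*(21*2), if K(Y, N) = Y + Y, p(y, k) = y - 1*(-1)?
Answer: 580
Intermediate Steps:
p(y, k) = 1 + y (p(y, k) = y + 1 = 1 + y)
K(Y, N) = 2*Y
-8 + K(2 + 5, s(4, p(6, 1)))*(21*2) = -8 + (2*(2 + 5))*(21*2) = -8 + (2*7)*42 = -8 + 14*42 = -8 + 588 = 580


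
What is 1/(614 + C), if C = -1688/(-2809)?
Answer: 2809/1726414 ≈ 0.0016271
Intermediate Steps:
C = 1688/2809 (C = -1688*(-1/2809) = 1688/2809 ≈ 0.60093)
1/(614 + C) = 1/(614 + 1688/2809) = 1/(1726414/2809) = 2809/1726414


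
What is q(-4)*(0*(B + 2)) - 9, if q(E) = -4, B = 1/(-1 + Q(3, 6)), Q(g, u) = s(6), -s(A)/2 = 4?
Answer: -9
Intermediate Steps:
s(A) = -8 (s(A) = -2*4 = -8)
Q(g, u) = -8
B = -⅑ (B = 1/(-1 - 8) = 1/(-9) = -⅑ ≈ -0.11111)
q(-4)*(0*(B + 2)) - 9 = -0*(-⅑ + 2) - 9 = -0*17/9 - 9 = -4*0 - 9 = 0 - 9 = -9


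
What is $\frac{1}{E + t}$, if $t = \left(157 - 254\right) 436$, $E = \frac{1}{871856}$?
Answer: $- \frac{871856}{36872533951} \approx -2.3645 \cdot 10^{-5}$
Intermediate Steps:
$E = \frac{1}{871856} \approx 1.147 \cdot 10^{-6}$
$t = -42292$ ($t = \left(-97\right) 436 = -42292$)
$\frac{1}{E + t} = \frac{1}{\frac{1}{871856} - 42292} = \frac{1}{- \frac{36872533951}{871856}} = - \frac{871856}{36872533951}$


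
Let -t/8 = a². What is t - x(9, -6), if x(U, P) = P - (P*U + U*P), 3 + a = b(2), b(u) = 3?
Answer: -102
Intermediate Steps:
a = 0 (a = -3 + 3 = 0)
t = 0 (t = -8*0² = -8*0 = 0)
x(U, P) = P - 2*P*U (x(U, P) = P - (P*U + P*U) = P - 2*P*U)
t - x(9, -6) = 0 - (-6)*(1 - 2*9) = 0 - (-6)*(1 - 18) = 0 - (-6)*(-17) = 0 - 1*102 = 0 - 102 = -102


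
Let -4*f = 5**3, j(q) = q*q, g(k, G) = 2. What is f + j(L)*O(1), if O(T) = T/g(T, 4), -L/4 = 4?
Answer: 387/4 ≈ 96.750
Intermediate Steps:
L = -16 (L = -4*4 = -16)
O(T) = T/2
j(q) = q**2
f = -125/4 (f = -1/4*5**3 = -1/4*125 = -125/4 ≈ -31.250)
f + j(L)*O(1) = -125/4 + (-16)**2*((1/2)*1) = -125/4 + 256*(1/2) = -125/4 + 128 = 387/4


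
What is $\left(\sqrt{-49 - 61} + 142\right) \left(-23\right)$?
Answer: $-3266 - 23 i \sqrt{110} \approx -3266.0 - 241.23 i$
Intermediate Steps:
$\left(\sqrt{-49 - 61} + 142\right) \left(-23\right) = \left(\sqrt{-110} + 142\right) \left(-23\right) = \left(i \sqrt{110} + 142\right) \left(-23\right) = \left(142 + i \sqrt{110}\right) \left(-23\right) = -3266 - 23 i \sqrt{110}$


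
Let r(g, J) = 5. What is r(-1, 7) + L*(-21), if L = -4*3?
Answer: 257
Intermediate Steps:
L = -12
r(-1, 7) + L*(-21) = 5 - 12*(-21) = 5 + 252 = 257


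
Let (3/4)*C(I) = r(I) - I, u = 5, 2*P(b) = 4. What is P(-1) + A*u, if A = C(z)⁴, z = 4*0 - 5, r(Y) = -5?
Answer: 2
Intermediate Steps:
P(b) = 2 (P(b) = (½)*4 = 2)
z = -5 (z = 0 - 5 = -5)
C(I) = -20/3 - 4*I/3 (C(I) = 4*(-5 - I)/3 = -20/3 - 4*I/3)
A = 0 (A = (-20/3 - 4/3*(-5))⁴ = (-20/3 + 20/3)⁴ = 0⁴ = 0)
P(-1) + A*u = 2 + 0*5 = 2 + 0 = 2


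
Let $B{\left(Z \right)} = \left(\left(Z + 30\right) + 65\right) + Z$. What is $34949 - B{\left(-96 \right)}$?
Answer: $35046$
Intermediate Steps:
$B{\left(Z \right)} = 95 + 2 Z$ ($B{\left(Z \right)} = \left(\left(30 + Z\right) + 65\right) + Z = \left(95 + Z\right) + Z = 95 + 2 Z$)
$34949 - B{\left(-96 \right)} = 34949 - \left(95 + 2 \left(-96\right)\right) = 34949 - \left(95 - 192\right) = 34949 - -97 = 34949 + 97 = 35046$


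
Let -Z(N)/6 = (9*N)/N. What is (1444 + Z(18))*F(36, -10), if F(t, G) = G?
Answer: -13900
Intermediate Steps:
Z(N) = -54 (Z(N) = -6*9*N/N = -6*9 = -54)
(1444 + Z(18))*F(36, -10) = (1444 - 54)*(-10) = 1390*(-10) = -13900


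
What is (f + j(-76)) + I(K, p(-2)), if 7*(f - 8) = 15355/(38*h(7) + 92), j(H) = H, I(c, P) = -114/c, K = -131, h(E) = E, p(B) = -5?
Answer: -20026259/328286 ≈ -61.003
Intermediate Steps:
f = 35403/2506 (f = 8 + (15355/(38*7 + 92))/7 = 8 + (15355/(266 + 92))/7 = 8 + (15355/358)/7 = 8 + (15355*(1/358))/7 = 8 + (⅐)*(15355/358) = 8 + 15355/2506 = 35403/2506 ≈ 14.127)
(f + j(-76)) + I(K, p(-2)) = (35403/2506 - 76) - 114/(-131) = -155053/2506 - 114*(-1/131) = -155053/2506 + 114/131 = -20026259/328286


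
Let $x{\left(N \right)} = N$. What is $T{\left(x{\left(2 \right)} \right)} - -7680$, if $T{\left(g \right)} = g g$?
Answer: $7684$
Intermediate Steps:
$T{\left(g \right)} = g^{2}$
$T{\left(x{\left(2 \right)} \right)} - -7680 = 2^{2} - -7680 = 4 + 7680 = 7684$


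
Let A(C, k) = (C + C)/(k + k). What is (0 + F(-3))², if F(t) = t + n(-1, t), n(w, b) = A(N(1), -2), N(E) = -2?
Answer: 4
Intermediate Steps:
A(C, k) = C/k (A(C, k) = (2*C)/((2*k)) = (2*C)*(1/(2*k)) = C/k)
n(w, b) = 1 (n(w, b) = -2/(-2) = -2*(-½) = 1)
F(t) = 1 + t (F(t) = t + 1 = 1 + t)
(0 + F(-3))² = (0 + (1 - 3))² = (0 - 2)² = (-2)² = 4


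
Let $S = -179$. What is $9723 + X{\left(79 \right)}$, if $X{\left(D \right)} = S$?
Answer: $9544$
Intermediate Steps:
$X{\left(D \right)} = -179$
$9723 + X{\left(79 \right)} = 9723 - 179 = 9544$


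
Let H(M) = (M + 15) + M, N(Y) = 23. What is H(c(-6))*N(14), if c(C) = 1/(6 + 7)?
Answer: 4531/13 ≈ 348.54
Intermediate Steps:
c(C) = 1/13
H(M) = 15 + 2*M (H(M) = (15 + M) + M = 15 + 2*M)
H(c(-6))*N(14) = (15 + 2*(1/13))*23 = (15 + 2/13)*23 = (197/13)*23 = 4531/13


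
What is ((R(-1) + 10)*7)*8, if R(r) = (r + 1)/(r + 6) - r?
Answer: 616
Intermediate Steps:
R(r) = -r + (1 + r)/(6 + r) (R(r) = (1 + r)/(6 + r) - r = -r + (1 + r)/(6 + r))
((R(-1) + 10)*7)*8 = (((1 - 1*(-1)² - 5*(-1))/(6 - 1) + 10)*7)*8 = (((1 - 1*1 + 5)/5 + 10)*7)*8 = (((1 - 1 + 5)/5 + 10)*7)*8 = (((⅕)*5 + 10)*7)*8 = ((1 + 10)*7)*8 = (11*7)*8 = 77*8 = 616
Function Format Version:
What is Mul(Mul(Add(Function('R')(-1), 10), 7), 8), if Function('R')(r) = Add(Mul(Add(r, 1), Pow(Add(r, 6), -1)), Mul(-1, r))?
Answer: 616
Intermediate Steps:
Function('R')(r) = Add(Mul(-1, r), Mul(Pow(Add(6, r), -1), Add(1, r))) (Function('R')(r) = Add(Mul(Add(1, r), Pow(Add(6, r), -1)), Mul(-1, r)) = Add(Mul(Pow(Add(6, r), -1), Add(1, r)), Mul(-1, r)) = Add(Mul(-1, r), Mul(Pow(Add(6, r), -1), Add(1, r))))
Mul(Mul(Add(Function('R')(-1), 10), 7), 8) = Mul(Mul(Add(Mul(Pow(Add(6, -1), -1), Add(1, Mul(-1, Pow(-1, 2)), Mul(-5, -1))), 10), 7), 8) = Mul(Mul(Add(Mul(Pow(5, -1), Add(1, Mul(-1, 1), 5)), 10), 7), 8) = Mul(Mul(Add(Mul(Rational(1, 5), Add(1, -1, 5)), 10), 7), 8) = Mul(Mul(Add(Mul(Rational(1, 5), 5), 10), 7), 8) = Mul(Mul(Add(1, 10), 7), 8) = Mul(Mul(11, 7), 8) = Mul(77, 8) = 616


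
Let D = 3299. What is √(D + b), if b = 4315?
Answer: 9*√94 ≈ 87.258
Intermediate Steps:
√(D + b) = √(3299 + 4315) = √7614 = 9*√94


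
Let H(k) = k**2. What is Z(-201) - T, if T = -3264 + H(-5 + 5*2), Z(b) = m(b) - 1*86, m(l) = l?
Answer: 2952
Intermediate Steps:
Z(b) = -86 + b (Z(b) = b - 1*86 = b - 86 = -86 + b)
T = -3239 (T = -3264 + (-5 + 5*2)**2 = -3264 + (-5 + 10)**2 = -3264 + 5**2 = -3264 + 25 = -3239)
Z(-201) - T = (-86 - 201) - 1*(-3239) = -287 + 3239 = 2952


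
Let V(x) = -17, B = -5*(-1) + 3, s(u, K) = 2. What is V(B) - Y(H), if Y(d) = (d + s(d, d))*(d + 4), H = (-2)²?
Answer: -65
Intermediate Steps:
H = 4
B = 8 (B = 5 + 3 = 8)
Y(d) = (2 + d)*(4 + d) (Y(d) = (d + 2)*(d + 4) = (2 + d)*(4 + d))
V(B) - Y(H) = -17 - (8 + 4² + 6*4) = -17 - (8 + 16 + 24) = -17 - 1*48 = -17 - 48 = -65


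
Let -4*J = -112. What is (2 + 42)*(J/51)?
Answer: 1232/51 ≈ 24.157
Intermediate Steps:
J = 28 (J = -1/4*(-112) = 28)
(2 + 42)*(J/51) = (2 + 42)*(28/51) = 44*(28*(1/51)) = 44*(28/51) = 1232/51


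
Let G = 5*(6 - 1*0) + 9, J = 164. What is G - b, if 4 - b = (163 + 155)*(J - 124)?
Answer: 12755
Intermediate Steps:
b = -12716 (b = 4 - (163 + 155)*(164 - 124) = 4 - 318*40 = 4 - 1*12720 = 4 - 12720 = -12716)
G = 39 (G = 5*(6 + 0) + 9 = 5*6 + 9 = 30 + 9 = 39)
G - b = 39 - 1*(-12716) = 39 + 12716 = 12755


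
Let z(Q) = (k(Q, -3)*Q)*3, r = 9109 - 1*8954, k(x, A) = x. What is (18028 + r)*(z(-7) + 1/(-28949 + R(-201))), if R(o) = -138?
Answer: 2680919076/1003 ≈ 2.6729e+6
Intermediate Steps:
r = 155 (r = 9109 - 8954 = 155)
z(Q) = 3*Q² (z(Q) = (Q*Q)*3 = Q²*3 = 3*Q²)
(18028 + r)*(z(-7) + 1/(-28949 + R(-201))) = (18028 + 155)*(3*(-7)² + 1/(-28949 - 138)) = 18183*(3*49 + 1/(-29087)) = 18183*(147 - 1/29087) = 18183*(4275788/29087) = 2680919076/1003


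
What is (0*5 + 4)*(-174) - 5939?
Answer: -6635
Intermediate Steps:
(0*5 + 4)*(-174) - 5939 = (0 + 4)*(-174) - 5939 = 4*(-174) - 5939 = -696 - 5939 = -6635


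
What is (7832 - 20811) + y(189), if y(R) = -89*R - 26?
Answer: -29826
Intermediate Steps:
y(R) = -26 - 89*R
(7832 - 20811) + y(189) = (7832 - 20811) + (-26 - 89*189) = -12979 + (-26 - 16821) = -12979 - 16847 = -29826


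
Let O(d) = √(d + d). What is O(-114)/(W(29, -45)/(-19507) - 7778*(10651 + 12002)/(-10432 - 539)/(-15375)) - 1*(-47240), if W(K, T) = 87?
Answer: 47240 - 243735088250*I*√57/127841170819 ≈ 47240.0 - 14.394*I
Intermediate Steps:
O(d) = √2*√d (O(d) = √(2*d) = √2*√d)
O(-114)/(W(29, -45)/(-19507) - 7778*(10651 + 12002)/(-10432 - 539)/(-15375)) - 1*(-47240) = (√2*√(-114))/(87/(-19507) - 7778*(10651 + 12002)/(-10432 - 539)/(-15375)) - 1*(-47240) = (√2*(I*√114))/(87*(-1/19507) - 7778/((-10971/22653))*(-1/15375)) + 47240 = (2*I*√57)/(-87/19507 - 7778/((-10971*1/22653))*(-1/15375)) + 47240 = (2*I*√57)/(-87/19507 - 7778/(-1219/2517)*(-1/15375)) + 47240 = (2*I*√57)/(-87/19507 - 7778*(-2517/1219)*(-1/15375)) + 47240 = (2*I*√57)/(-87/19507 + (19577226/1219)*(-1/15375)) + 47240 = (2*I*√57)/(-87/19507 - 6525742/6247375) + 47240 = (2*I*√57)/(-127841170819/121867544125) + 47240 = (2*I*√57)*(-121867544125/127841170819) + 47240 = -243735088250*I*√57/127841170819 + 47240 = 47240 - 243735088250*I*√57/127841170819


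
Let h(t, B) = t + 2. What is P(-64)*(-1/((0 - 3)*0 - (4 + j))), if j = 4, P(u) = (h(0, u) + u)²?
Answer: 961/2 ≈ 480.50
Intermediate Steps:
h(t, B) = 2 + t
P(u) = (2 + u)² (P(u) = ((2 + 0) + u)² = (2 + u)²)
P(-64)*(-1/((0 - 3)*0 - (4 + j))) = (2 - 64)²*(-1/((0 - 3)*0 - (4 + 4))) = (-62)²*(-1/(-3*0 - 1*8)) = 3844*(-1/(0 - 8)) = 3844*(-1/(-8)) = 3844*(-1*(-⅛)) = 3844*(⅛) = 961/2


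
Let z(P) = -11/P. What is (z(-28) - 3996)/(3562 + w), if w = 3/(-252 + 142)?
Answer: -6153235/5485438 ≈ -1.1217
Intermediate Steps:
w = -3/110 (w = 3/(-110) = -1/110*3 = -3/110 ≈ -0.027273)
(z(-28) - 3996)/(3562 + w) = (-11/(-28) - 3996)/(3562 - 3/110) = (-11*(-1/28) - 3996)/(391817/110) = (11/28 - 3996)*(110/391817) = -111877/28*110/391817 = -6153235/5485438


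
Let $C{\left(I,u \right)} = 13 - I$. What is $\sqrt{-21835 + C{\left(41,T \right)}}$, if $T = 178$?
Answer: $i \sqrt{21863} \approx 147.86 i$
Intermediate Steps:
$\sqrt{-21835 + C{\left(41,T \right)}} = \sqrt{-21835 + \left(13 - 41\right)} = \sqrt{-21835 - 28} = \sqrt{-21863} = i \sqrt{21863}$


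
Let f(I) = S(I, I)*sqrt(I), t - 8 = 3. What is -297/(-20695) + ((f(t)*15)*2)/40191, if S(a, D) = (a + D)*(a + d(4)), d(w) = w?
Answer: 297/20695 + 3300*sqrt(11)/13397 ≈ 0.83132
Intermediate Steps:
t = 11 (t = 8 + 3 = 11)
S(a, D) = (4 + a)*(D + a) (S(a, D) = (a + D)*(a + 4) = (D + a)*(4 + a) = (4 + a)*(D + a))
f(I) = sqrt(I)*(2*I**2 + 8*I) (f(I) = (I**2 + 4*I + 4*I + I*I)*sqrt(I) = (I**2 + 4*I + 4*I + I**2)*sqrt(I) = (2*I**2 + 8*I)*sqrt(I) = sqrt(I)*(2*I**2 + 8*I))
-297/(-20695) + ((f(t)*15)*2)/40191 = -297/(-20695) + (((2*11**(3/2)*(4 + 11))*15)*2)/40191 = -297*(-1/20695) + (((2*(11*sqrt(11))*15)*15)*2)*(1/40191) = 297/20695 + (((330*sqrt(11))*15)*2)*(1/40191) = 297/20695 + ((4950*sqrt(11))*2)*(1/40191) = 297/20695 + (9900*sqrt(11))*(1/40191) = 297/20695 + 3300*sqrt(11)/13397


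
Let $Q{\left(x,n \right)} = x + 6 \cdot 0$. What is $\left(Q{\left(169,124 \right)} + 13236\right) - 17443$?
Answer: $-4038$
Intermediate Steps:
$Q{\left(x,n \right)} = x$ ($Q{\left(x,n \right)} = x + 0 = x$)
$\left(Q{\left(169,124 \right)} + 13236\right) - 17443 = \left(169 + 13236\right) - 17443 = 13405 - 17443 = -4038$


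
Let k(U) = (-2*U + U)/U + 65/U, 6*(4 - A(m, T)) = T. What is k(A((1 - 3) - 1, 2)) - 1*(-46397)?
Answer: 510551/11 ≈ 46414.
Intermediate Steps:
A(m, T) = 4 - T/6
k(U) = -1 + 65/U (k(U) = (-U)/U + 65/U = -1 + 65/U)
k(A((1 - 3) - 1, 2)) - 1*(-46397) = (65 - (4 - ⅙*2))/(4 - ⅙*2) - 1*(-46397) = (65 - (4 - ⅓))/(4 - ⅓) + 46397 = (65 - 1*11/3)/(11/3) + 46397 = 3*(65 - 11/3)/11 + 46397 = (3/11)*(184/3) + 46397 = 184/11 + 46397 = 510551/11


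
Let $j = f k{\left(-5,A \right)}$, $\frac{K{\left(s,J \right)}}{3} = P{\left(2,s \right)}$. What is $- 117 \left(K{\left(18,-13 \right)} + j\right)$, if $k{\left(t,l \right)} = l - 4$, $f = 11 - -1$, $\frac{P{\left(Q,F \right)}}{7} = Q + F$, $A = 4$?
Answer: $-49140$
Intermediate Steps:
$P{\left(Q,F \right)} = 7 F + 7 Q$ ($P{\left(Q,F \right)} = 7 \left(Q + F\right) = 7 \left(F + Q\right) = 7 F + 7 Q$)
$K{\left(s,J \right)} = 42 + 21 s$ ($K{\left(s,J \right)} = 3 \left(7 s + 7 \cdot 2\right) = 3 \left(7 s + 14\right) = 3 \left(14 + 7 s\right) = 42 + 21 s$)
$f = 12$ ($f = 11 + 1 = 12$)
$k{\left(t,l \right)} = -4 + l$
$j = 0$ ($j = 12 \left(-4 + 4\right) = 12 \cdot 0 = 0$)
$- 117 \left(K{\left(18,-13 \right)} + j\right) = - 117 \left(\left(42 + 21 \cdot 18\right) + 0\right) = - 117 \left(\left(42 + 378\right) + 0\right) = - 117 \left(420 + 0\right) = \left(-117\right) 420 = -49140$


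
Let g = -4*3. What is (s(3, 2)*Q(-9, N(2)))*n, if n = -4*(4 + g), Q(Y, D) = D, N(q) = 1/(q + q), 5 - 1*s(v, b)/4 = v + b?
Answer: 0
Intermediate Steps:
s(v, b) = 20 - 4*b - 4*v (s(v, b) = 20 - 4*(v + b) = 20 - 4*(b + v) = 20 + (-4*b - 4*v) = 20 - 4*b - 4*v)
N(q) = 1/(2*q)
g = -12
n = 32 (n = -4*(4 - 12) = -4*(-8) = 32)
(s(3, 2)*Q(-9, N(2)))*n = ((20 - 4*2 - 4*3)*((½)/2))*32 = ((20 - 8 - 12)*((½)*(½)))*32 = (0*(¼))*32 = 0*32 = 0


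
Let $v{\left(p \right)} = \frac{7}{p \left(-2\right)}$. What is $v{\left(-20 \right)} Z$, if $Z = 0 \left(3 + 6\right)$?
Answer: $0$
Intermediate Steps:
$v{\left(p \right)} = - \frac{7}{2 p}$ ($v{\left(p \right)} = \frac{7}{\left(-2\right) p} = 7 \left(- \frac{1}{2 p}\right) = - \frac{7}{2 p}$)
$Z = 0$ ($Z = 0 \cdot 9 = 0$)
$v{\left(-20 \right)} Z = - \frac{7}{2 \left(-20\right)} 0 = \left(- \frac{7}{2}\right) \left(- \frac{1}{20}\right) 0 = \frac{7}{40} \cdot 0 = 0$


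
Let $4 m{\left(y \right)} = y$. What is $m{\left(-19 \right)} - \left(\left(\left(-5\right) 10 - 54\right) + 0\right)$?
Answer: $\frac{397}{4} \approx 99.25$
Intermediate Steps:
$m{\left(y \right)} = \frac{y}{4}$
$m{\left(-19 \right)} - \left(\left(\left(-5\right) 10 - 54\right) + 0\right) = \frac{1}{4} \left(-19\right) - \left(\left(\left(-5\right) 10 - 54\right) + 0\right) = - \frac{19}{4} - \left(\left(-50 - 54\right) + 0\right) = - \frac{19}{4} - \left(-104 + 0\right) = - \frac{19}{4} - -104 = - \frac{19}{4} + 104 = \frac{397}{4}$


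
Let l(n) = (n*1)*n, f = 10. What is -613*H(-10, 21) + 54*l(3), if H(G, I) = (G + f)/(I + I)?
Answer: 486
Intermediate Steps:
H(G, I) = (10 + G)/(2*I) (H(G, I) = (G + 10)/(I + I) = (10 + G)/((2*I)) = (10 + G)*(1/(2*I)) = (10 + G)/(2*I))
l(n) = n² (l(n) = n*n = n²)
-613*H(-10, 21) + 54*l(3) = -613*(10 - 10)/(2*21) + 54*3² = -613*0/(2*21) + 54*9 = -613*0 + 486 = 0 + 486 = 486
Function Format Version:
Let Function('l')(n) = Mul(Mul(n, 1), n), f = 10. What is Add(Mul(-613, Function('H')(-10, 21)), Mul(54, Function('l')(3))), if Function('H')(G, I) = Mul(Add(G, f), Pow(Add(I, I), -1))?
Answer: 486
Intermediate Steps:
Function('H')(G, I) = Mul(Rational(1, 2), Pow(I, -1), Add(10, G)) (Function('H')(G, I) = Mul(Add(G, 10), Pow(Add(I, I), -1)) = Mul(Add(10, G), Pow(Mul(2, I), -1)) = Mul(Add(10, G), Mul(Rational(1, 2), Pow(I, -1))) = Mul(Rational(1, 2), Pow(I, -1), Add(10, G)))
Function('l')(n) = Pow(n, 2) (Function('l')(n) = Mul(n, n) = Pow(n, 2))
Add(Mul(-613, Function('H')(-10, 21)), Mul(54, Function('l')(3))) = Add(Mul(-613, Mul(Rational(1, 2), Pow(21, -1), Add(10, -10))), Mul(54, Pow(3, 2))) = Add(Mul(-613, Mul(Rational(1, 2), Rational(1, 21), 0)), Mul(54, 9)) = Add(Mul(-613, 0), 486) = Add(0, 486) = 486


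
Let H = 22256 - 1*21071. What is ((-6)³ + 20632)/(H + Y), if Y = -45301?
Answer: -5104/11029 ≈ -0.46278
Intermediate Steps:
H = 1185 (H = 22256 - 21071 = 1185)
((-6)³ + 20632)/(H + Y) = ((-6)³ + 20632)/(1185 - 45301) = (-216 + 20632)/(-44116) = 20416*(-1/44116) = -5104/11029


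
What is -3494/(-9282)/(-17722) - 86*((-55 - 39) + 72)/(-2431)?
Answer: -64013611/82247802 ≈ -0.77830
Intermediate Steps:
-3494/(-9282)/(-17722) - 86*((-55 - 39) + 72)/(-2431) = -3494*(-1/9282)*(-1/17722) - 86*(-94 + 72)*(-1/2431) = (1747/4641)*(-1/17722) - 86*(-22)*(-1/2431) = -1747/82247802 + 1892*(-1/2431) = -1747/82247802 - 172/221 = -64013611/82247802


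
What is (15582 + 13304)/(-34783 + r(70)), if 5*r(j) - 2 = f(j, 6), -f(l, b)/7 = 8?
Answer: -144430/173969 ≈ -0.83020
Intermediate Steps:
f(l, b) = -56 (f(l, b) = -7*8 = -56)
r(j) = -54/5 (r(j) = 2/5 + (1/5)*(-56) = 2/5 - 56/5 = -54/5)
(15582 + 13304)/(-34783 + r(70)) = (15582 + 13304)/(-34783 - 54/5) = 28886/(-173969/5) = 28886*(-5/173969) = -144430/173969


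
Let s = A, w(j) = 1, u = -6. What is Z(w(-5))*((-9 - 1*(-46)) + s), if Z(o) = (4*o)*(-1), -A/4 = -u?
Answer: -52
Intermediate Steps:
A = -24 (A = -(-4)*(-6) = -4*6 = -24)
s = -24
Z(o) = -4*o
Z(w(-5))*((-9 - 1*(-46)) + s) = (-4*1)*((-9 - 1*(-46)) - 24) = -4*((-9 + 46) - 24) = -4*(37 - 24) = -4*13 = -52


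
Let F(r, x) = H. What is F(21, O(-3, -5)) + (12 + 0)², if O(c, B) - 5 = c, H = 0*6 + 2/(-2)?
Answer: 143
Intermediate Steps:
H = -1 (H = 0 + 2*(-½) = 0 - 1 = -1)
O(c, B) = 5 + c
F(r, x) = -1
F(21, O(-3, -5)) + (12 + 0)² = -1 + (12 + 0)² = -1 + 12² = -1 + 144 = 143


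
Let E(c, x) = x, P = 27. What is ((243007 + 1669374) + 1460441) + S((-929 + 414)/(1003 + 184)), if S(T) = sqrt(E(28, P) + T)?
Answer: 3372822 + sqrt(37430858)/1187 ≈ 3.3728e+6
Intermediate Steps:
S(T) = sqrt(27 + T)
((243007 + 1669374) + 1460441) + S((-929 + 414)/(1003 + 184)) = ((243007 + 1669374) + 1460441) + sqrt(27 + (-929 + 414)/(1003 + 184)) = (1912381 + 1460441) + sqrt(27 - 515/1187) = 3372822 + sqrt(27 - 515*1/1187) = 3372822 + sqrt(27 - 515/1187) = 3372822 + sqrt(31534/1187) = 3372822 + sqrt(37430858)/1187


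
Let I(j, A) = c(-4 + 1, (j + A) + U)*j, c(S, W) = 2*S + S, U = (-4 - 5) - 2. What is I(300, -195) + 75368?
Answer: 72668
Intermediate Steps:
U = -11 (U = -9 - 2 = -11)
c(S, W) = 3*S
I(j, A) = -9*j (I(j, A) = (3*(-4 + 1))*j = (3*(-3))*j = -9*j)
I(300, -195) + 75368 = -9*300 + 75368 = -2700 + 75368 = 72668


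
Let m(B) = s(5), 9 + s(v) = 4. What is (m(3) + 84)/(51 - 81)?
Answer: -79/30 ≈ -2.6333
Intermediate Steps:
s(v) = -5 (s(v) = -9 + 4 = -5)
m(B) = -5
(m(3) + 84)/(51 - 81) = (-5 + 84)/(51 - 81) = 79/(-30) = -1/30*79 = -79/30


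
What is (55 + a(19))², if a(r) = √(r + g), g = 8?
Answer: 3052 + 330*√3 ≈ 3623.6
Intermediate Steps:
a(r) = √(8 + r) (a(r) = √(r + 8) = √(8 + r))
(55 + a(19))² = (55 + √(8 + 19))² = (55 + √27)² = (55 + 3*√3)²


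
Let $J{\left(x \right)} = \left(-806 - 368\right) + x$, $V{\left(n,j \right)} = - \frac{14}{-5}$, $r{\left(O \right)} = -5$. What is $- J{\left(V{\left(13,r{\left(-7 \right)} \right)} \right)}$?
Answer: $\frac{5856}{5} \approx 1171.2$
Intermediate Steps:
$V{\left(n,j \right)} = \frac{14}{5}$ ($V{\left(n,j \right)} = \left(-14\right) \left(- \frac{1}{5}\right) = \frac{14}{5}$)
$J{\left(x \right)} = -1174 + x$
$- J{\left(V{\left(13,r{\left(-7 \right)} \right)} \right)} = - (-1174 + \frac{14}{5}) = \left(-1\right) \left(- \frac{5856}{5}\right) = \frac{5856}{5}$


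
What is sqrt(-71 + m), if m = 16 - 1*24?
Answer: I*sqrt(79) ≈ 8.8882*I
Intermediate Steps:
m = -8 (m = 16 - 24 = -8)
sqrt(-71 + m) = sqrt(-71 - 8) = sqrt(-79) = I*sqrt(79)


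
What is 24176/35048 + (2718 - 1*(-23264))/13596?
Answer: 7041557/2707458 ≈ 2.6008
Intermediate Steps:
24176/35048 + (2718 - 1*(-23264))/13596 = 24176*(1/35048) + (2718 + 23264)*(1/13596) = 3022/4381 + 25982*(1/13596) = 3022/4381 + 1181/618 = 7041557/2707458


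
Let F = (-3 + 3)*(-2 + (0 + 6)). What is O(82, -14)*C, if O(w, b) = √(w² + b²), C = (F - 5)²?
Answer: 50*√1730 ≈ 2079.7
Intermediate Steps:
F = 0 (F = 0*(-2 + 6) = 0*4 = 0)
C = 25 (C = (0 - 5)² = (-5)² = 25)
O(w, b) = √(b² + w²)
O(82, -14)*C = √((-14)² + 82²)*25 = √(196 + 6724)*25 = √6920*25 = (2*√1730)*25 = 50*√1730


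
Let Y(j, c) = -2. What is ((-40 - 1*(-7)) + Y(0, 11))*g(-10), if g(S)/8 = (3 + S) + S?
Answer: 4760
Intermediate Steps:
g(S) = 24 + 16*S (g(S) = 8*((3 + S) + S) = 8*(3 + 2*S) = 24 + 16*S)
((-40 - 1*(-7)) + Y(0, 11))*g(-10) = ((-40 - 1*(-7)) - 2)*(24 + 16*(-10)) = ((-40 + 7) - 2)*(24 - 160) = (-33 - 2)*(-136) = -35*(-136) = 4760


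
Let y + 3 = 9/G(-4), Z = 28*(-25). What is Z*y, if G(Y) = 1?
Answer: -4200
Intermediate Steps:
Z = -700
y = 6 (y = -3 + 9/1 = -3 + 9*1 = -3 + 9 = 6)
Z*y = -700*6 = -4200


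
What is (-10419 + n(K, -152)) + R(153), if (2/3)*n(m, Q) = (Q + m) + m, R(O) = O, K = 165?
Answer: -9999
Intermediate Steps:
n(m, Q) = 3*m + 3*Q/2 (n(m, Q) = 3*((Q + m) + m)/2 = 3*(Q + 2*m)/2 = 3*m + 3*Q/2)
(-10419 + n(K, -152)) + R(153) = (-10419 + (3*165 + (3/2)*(-152))) + 153 = (-10419 + (495 - 228)) + 153 = (-10419 + 267) + 153 = -10152 + 153 = -9999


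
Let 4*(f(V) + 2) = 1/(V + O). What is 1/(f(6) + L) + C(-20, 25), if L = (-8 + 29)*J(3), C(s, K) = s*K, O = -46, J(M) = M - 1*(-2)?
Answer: -8239340/16479 ≈ -499.99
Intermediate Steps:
J(M) = 2 + M (J(M) = M + 2 = 2 + M)
C(s, K) = K*s
f(V) = -2 + 1/(4*(-46 + V)) (f(V) = -2 + 1/(4*(V - 46)) = -2 + 1/(4*(-46 + V)))
L = 105 (L = (-8 + 29)*(2 + 3) = 21*5 = 105)
1/(f(6) + L) + C(-20, 25) = 1/((369 - 8*6)/(4*(-46 + 6)) + 105) + 25*(-20) = 1/((1/4)*(369 - 48)/(-40) + 105) - 500 = 1/((1/4)*(-1/40)*321 + 105) - 500 = 1/(-321/160 + 105) - 500 = 1/(16479/160) - 500 = 160/16479 - 500 = -8239340/16479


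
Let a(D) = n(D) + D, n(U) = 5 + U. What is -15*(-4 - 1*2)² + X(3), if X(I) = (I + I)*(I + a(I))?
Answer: -456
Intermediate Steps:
a(D) = 5 + 2*D (a(D) = (5 + D) + D = 5 + 2*D)
X(I) = 2*I*(5 + 3*I) (X(I) = (I + I)*(I + (5 + 2*I)) = (2*I)*(5 + 3*I) = 2*I*(5 + 3*I))
-15*(-4 - 1*2)² + X(3) = -15*(-4 - 1*2)² + 2*3*(5 + 3*3) = -15*(-4 - 2)² + 2*3*(5 + 9) = -15*(-6)² + 2*3*14 = -15*36 + 84 = -540 + 84 = -456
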